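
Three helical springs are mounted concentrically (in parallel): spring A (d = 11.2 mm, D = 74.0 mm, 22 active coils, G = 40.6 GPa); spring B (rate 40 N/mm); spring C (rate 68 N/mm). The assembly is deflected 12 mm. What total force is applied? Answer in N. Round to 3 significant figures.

k_A = Gd⁴/(8D³N_a) = (40.6×10³)(11.2⁴)/(8·74.0³·22) = 8.9576 N/mm
Parallel: k_eq = 8.9576 + 40 + 68 = 116.96 N/mm
F = k_eq·δ = 116.96·12 = 1403.5 N

1400 N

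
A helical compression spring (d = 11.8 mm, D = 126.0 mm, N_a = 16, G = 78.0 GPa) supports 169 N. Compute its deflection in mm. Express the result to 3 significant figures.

28.6 mm

k = Gd⁴/(8D³N_a) = (78.0×10³)(11.8⁴)/(8·126.0³·16) = 5.9061 N/mm
δ = F/k = 169 / 5.9061 = 28.614 mm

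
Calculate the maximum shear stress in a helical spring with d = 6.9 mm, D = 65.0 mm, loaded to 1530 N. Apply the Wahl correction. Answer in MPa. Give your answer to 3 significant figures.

Spring index C = D/d = 65.0/6.9 = 9.4203
K_W = (4C−1)/(4C−4) + 0.615/C = 36.681/33.681 + 0.0653 = 1.1544
τ₀ = 8FD/(πd³) = 8·1530·65.0/(π·6.9³) = 795600/1032 = 770.9 MPa
τ_max = K·τ₀ = 1.1544 × 770.9 = 889.89 MPa

890 MPa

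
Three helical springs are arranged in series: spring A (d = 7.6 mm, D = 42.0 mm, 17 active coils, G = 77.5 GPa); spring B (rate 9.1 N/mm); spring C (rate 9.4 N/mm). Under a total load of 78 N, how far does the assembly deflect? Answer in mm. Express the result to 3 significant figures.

k_A = Gd⁴/(8D³N_a) = (77.5×10³)(7.6⁴)/(8·42.0³·17) = 25.661 N/mm
Series: 1/k_eq = 1/25.661 + 1/9.1 + 1/9.4 = 0.25524; k_eq = 3.9178 N/mm
δ = F/k_eq = 78/3.9178 = 19.909 mm

19.9 mm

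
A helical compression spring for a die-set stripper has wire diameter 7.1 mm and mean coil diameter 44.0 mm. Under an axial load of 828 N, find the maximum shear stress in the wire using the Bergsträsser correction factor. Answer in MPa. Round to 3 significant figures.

Spring index C = D/d = 44.0/7.1 = 6.1972
K_B = (4C+2)/(4C−3) = 26.789/21.789 = 1.2295
τ₀ = 8FD/(πd³) = 8·828·44.0/(π·7.1³) = 291456/1124.4 = 259.21 MPa
τ_max = K·τ₀ = 1.2295 × 259.21 = 318.69 MPa

319 MPa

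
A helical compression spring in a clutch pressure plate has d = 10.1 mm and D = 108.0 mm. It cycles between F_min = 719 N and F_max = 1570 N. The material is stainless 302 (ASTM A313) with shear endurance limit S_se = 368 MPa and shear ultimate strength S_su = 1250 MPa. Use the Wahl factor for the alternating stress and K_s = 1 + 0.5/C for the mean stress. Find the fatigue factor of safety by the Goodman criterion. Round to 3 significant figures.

C = D/d = 108.0/10.1 = 10.6931; K_W = (4C−1)/(4C−4)+0.615/C = 1.1349; K_s = 1+0.5/C = 1.0468
F_a = (F_max−F_min)/2 = 425.5 N; F_m = (F_max+F_min)/2 = 1144.5 N
τ_a = K_W·8F_aD/(πd³) = 1.1349 × 113.58 = 128.9 MPa
τ_m = K_s·8F_mD/(πd³) = 1.0468 × 305.5 = 319.79 MPa
Goodman: 1/n_f = τ_a/S_se + τ_m/S_su = 128.9/368 + 319.79/1250 = 0.35027 + 0.25583 = 0.6061
n_f = 1/0.6061 = 1.65

1.65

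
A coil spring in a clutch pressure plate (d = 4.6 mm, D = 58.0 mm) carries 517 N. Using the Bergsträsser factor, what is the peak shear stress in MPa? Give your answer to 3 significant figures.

867 MPa

Spring index C = D/d = 58.0/4.6 = 12.6087
K_B = (4C+2)/(4C−3) = 52.435/47.435 = 1.1054
τ₀ = 8FD/(πd³) = 8·517·58.0/(π·4.6³) = 239888/305.79 = 784.49 MPa
τ_max = K·τ₀ = 1.1054 × 784.49 = 867.18 MPa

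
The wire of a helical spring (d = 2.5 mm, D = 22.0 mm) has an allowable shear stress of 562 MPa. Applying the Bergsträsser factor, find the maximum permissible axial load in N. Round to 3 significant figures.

C = D/d = 22.0/2.5 = 8.8000
K_B = (4C+2)/(4C−3) = 37.200/32.200 = 1.1553
τ_max = K·8FD/(πd³) → F_max = τ_allow·πd³/(8DK)
F_max = 562·π·2.5³/(8·22.0·1.1553) = 27587/203.33 = 135.68 N

136 N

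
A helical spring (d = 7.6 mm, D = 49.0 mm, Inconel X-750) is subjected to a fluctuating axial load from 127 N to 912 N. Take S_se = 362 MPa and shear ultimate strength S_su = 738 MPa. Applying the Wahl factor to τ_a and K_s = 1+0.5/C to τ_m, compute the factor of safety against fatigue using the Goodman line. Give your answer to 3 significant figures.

C = D/d = 49.0/7.6 = 6.4474; K_W = (4C−1)/(4C−4)+0.615/C = 1.2331; K_s = 1+0.5/C = 1.0776
F_a = (F_max−F_min)/2 = 392.5 N; F_m = (F_max+F_min)/2 = 519.5 N
τ_a = K_W·8F_aD/(πd³) = 1.2331 × 111.57 = 137.57 MPa
τ_m = K_s·8F_mD/(πd³) = 1.0776 × 147.67 = 159.12 MPa
Goodman: 1/n_f = τ_a/S_se + τ_m/S_su = 137.57/362 + 159.12/738 = 0.38003 + 0.21561 = 0.59563
n_f = 1/0.59563 = 1.679

1.68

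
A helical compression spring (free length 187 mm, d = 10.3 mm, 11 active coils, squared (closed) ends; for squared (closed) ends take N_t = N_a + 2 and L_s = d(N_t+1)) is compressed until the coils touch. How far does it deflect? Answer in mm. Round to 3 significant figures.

N_t = 13; L_s = 10.3·14 = 144.2 mm
δ_solid = L₀ − L_s = 187 − 144.2 = 42.8 mm

42.8 mm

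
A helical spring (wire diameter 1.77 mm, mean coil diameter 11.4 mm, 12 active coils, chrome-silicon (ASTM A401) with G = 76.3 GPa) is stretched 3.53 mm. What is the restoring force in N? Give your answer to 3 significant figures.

18.6 N

k = Gd⁴/(8D³N_a) = (76.3×10³)(1.77⁴)/(8·11.4³·12) = 5.2654 N/mm
F = k·δ = 5.2654 × 3.53 = 18.587 N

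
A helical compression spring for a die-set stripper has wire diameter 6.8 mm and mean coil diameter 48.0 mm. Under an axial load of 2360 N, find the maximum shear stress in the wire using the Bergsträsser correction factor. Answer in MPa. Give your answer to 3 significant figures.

Spring index C = D/d = 48.0/6.8 = 7.0588
K_B = (4C+2)/(4C−3) = 30.235/25.235 = 1.1981
τ₀ = 8FD/(πd³) = 8·2360·48.0/(π·6.8³) = 906240/987.82 = 917.42 MPa
τ_max = K·τ₀ = 1.1981 × 917.42 = 1099.2 MPa

1100 MPa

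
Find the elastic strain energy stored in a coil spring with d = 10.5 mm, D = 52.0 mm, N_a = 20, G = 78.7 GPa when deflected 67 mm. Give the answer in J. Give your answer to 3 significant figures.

k = Gd⁴/(8D³N_a) = (78.7×10³)(10.5⁴)/(8·52.0³·20) = 42.521 N/mm
U = ½kδ² = 0.5 × 42.521 × 67² = 95438 N·mm = 95.438 J

95.4 J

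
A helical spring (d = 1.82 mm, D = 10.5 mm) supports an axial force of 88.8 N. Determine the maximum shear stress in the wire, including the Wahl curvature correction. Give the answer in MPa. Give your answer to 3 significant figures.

Spring index C = D/d = 10.5/1.82 = 5.7692
K_W = (4C−1)/(4C−4) + 0.615/C = 22.077/19.077 + 0.1066 = 1.2639
τ₀ = 8FD/(πd³) = 8·88.8·10.5/(π·1.82³) = 7459.2/18.939 = 393.85 MPa
τ_max = K·τ₀ = 1.2639 × 393.85 = 497.77 MPa

498 MPa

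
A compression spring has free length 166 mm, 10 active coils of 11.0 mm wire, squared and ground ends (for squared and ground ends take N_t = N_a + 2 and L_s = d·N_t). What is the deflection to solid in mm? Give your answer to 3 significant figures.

N_t = 12; L_s = 11.0·12 = 132 mm
δ_solid = L₀ − L_s = 166 − 132 = 34 mm

34.0 mm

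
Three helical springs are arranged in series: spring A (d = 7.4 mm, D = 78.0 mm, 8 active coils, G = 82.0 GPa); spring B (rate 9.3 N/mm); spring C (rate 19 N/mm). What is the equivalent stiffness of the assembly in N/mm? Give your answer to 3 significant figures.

k_A = Gd⁴/(8D³N_a) = (82.0×10³)(7.4⁴)/(8·78.0³·8) = 8.0961 N/mm
Series: 1/k_eq = 1/8.0961 + 1/9.3 + 1/19 = 0.28367; k_eq = 3.5252 N/mm

3.53 N/mm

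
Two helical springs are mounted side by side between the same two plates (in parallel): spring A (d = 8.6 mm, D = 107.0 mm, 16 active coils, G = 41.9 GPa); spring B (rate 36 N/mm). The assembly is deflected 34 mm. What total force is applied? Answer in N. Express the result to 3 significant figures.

k_A = Gd⁴/(8D³N_a) = (41.9×10³)(8.6⁴)/(8·107.0³·16) = 1.4617 N/mm
Parallel: k_eq = 1.4617 + 36 = 37.462 N/mm
F = k_eq·δ = 37.462·34 = 1273.7 N

1270 N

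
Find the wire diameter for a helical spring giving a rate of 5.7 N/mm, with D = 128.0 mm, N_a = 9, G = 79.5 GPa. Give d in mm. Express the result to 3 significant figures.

d = (8D³N_a·k / G)^(1/4) = (8·128.0³·9·5.7 / (79.5×10³))^0.25
  = (10826)^0.25 = 10.2004 mm

10.2 mm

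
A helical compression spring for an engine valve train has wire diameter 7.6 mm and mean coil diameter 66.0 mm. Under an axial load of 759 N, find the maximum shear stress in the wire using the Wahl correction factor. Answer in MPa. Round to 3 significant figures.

Spring index C = D/d = 66.0/7.6 = 8.6842
K_W = (4C−1)/(4C−4) + 0.615/C = 33.737/30.737 + 0.0708 = 1.1684
τ₀ = 8FD/(πd³) = 8·759·66.0/(π·7.6³) = 400752/1379.1 = 290.59 MPa
τ_max = K·τ₀ = 1.1684 × 290.59 = 339.53 MPa

340 MPa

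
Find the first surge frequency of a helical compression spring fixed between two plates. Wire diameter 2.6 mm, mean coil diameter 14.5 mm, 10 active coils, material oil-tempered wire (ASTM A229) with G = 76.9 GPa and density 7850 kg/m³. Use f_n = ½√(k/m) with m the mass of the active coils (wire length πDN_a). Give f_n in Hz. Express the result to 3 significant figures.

k = Gd⁴/(8D³N_a) = (76.9×10³)(2.6⁴)/(8·14.5³·10) = 14.409 N/mm = 14409 N/m
Wire length L = πDN_a = π·14.5·10 = 455.53 mm
m = ρ·(πd²/4)·L = 7850 × 5.3093×10⁻⁶ m² × 0.45553 m = 0.018986 kg
f_n = ½√(k/m) = 0.5·√(14409/0.018986) = 0.5·√(7.5893e+05) = 435.58 Hz

436 Hz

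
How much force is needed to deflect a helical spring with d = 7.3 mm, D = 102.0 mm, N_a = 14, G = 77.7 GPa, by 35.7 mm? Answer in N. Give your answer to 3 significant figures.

k = Gd⁴/(8D³N_a) = (77.7×10³)(7.3⁴)/(8·102.0³·14) = 1.8565 N/mm
F = k·δ = 1.8565 × 35.7 = 66.277 N

66.3 N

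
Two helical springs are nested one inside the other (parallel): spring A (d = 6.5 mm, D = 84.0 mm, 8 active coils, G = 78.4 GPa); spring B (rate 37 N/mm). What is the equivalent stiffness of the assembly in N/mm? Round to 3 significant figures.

k_A = Gd⁴/(8D³N_a) = (78.4×10³)(6.5⁴)/(8·84.0³·8) = 3.6894 N/mm
Parallel: k_eq = 3.6894 + 37 = 40.689 N/mm

40.7 N/mm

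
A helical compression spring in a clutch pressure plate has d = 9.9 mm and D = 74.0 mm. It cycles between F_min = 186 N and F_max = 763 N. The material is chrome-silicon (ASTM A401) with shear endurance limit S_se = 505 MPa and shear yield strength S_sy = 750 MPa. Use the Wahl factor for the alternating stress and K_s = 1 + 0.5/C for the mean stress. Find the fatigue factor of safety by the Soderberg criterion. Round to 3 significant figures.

C = D/d = 74.0/9.9 = 7.4747; K_W = (4C−1)/(4C−4)+0.615/C = 1.1981; K_s = 1+0.5/C = 1.0669
F_a = (F_max−F_min)/2 = 288.5 N; F_m = (F_max+F_min)/2 = 474.5 N
τ_a = K_W·8F_aD/(πd³) = 1.1981 × 56.029 = 67.129 MPa
τ_m = K_s·8F_mD/(πd³) = 1.0669 × 92.152 = 98.316 MPa
Soderberg: 1/n_f = τ_a/S_se + τ_m/S_sy = 67.129/505 + 98.316/750 = 0.13293 + 0.13109 = 0.26402
n_f = 1/0.26402 = 3.788

3.79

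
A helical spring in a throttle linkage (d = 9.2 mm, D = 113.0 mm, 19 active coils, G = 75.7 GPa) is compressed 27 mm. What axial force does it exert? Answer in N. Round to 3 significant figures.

66.8 N

k = Gd⁴/(8D³N_a) = (75.7×10³)(9.2⁴)/(8·113.0³·19) = 2.4727 N/mm
F = k·δ = 2.4727 × 27 = 66.762 N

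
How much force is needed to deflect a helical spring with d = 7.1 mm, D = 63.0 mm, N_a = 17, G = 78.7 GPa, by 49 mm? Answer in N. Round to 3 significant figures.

k = Gd⁴/(8D³N_a) = (78.7×10³)(7.1⁴)/(8·63.0³·17) = 5.881 N/mm
F = k·δ = 5.881 × 49 = 288.17 N

288 N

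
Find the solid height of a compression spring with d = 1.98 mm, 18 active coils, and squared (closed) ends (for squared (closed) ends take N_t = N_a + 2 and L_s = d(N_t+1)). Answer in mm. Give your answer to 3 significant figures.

41.6 mm

squared (closed) ends: N_t = N_a + 2 = 18 + 2 = 20
L_s = d·(N_t+1) = 1.98 × 21 = 41.58 mm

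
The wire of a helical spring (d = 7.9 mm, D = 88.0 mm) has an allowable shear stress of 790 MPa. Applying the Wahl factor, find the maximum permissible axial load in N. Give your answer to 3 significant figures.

1540 N

C = D/d = 88.0/7.9 = 11.1392
K_W = (4C−1)/(4C−4) + 0.615/C = 43.557/40.557 + 0.0552 = 1.1292
τ_max = K·8FD/(πd³) → F_max = τ_allow·πd³/(8DK)
F_max = 790·π·7.9³/(8·88.0·1.1292) = 1.2237e+06/794.94 = 1539.3 N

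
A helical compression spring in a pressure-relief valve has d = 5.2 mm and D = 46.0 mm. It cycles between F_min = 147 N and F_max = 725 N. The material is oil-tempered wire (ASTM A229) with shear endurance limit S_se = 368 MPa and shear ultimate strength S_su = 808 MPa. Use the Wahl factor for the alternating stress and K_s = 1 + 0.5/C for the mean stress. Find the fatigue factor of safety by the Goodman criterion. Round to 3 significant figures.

C = D/d = 46.0/5.2 = 8.8462; K_W = (4C−1)/(4C−4)+0.615/C = 1.1651; K_s = 1+0.5/C = 1.0565
F_a = (F_max−F_min)/2 = 289 N; F_m = (F_max+F_min)/2 = 436 N
τ_a = K_W·8F_aD/(πd³) = 1.1651 × 240.76 = 280.51 MPa
τ_m = K_s·8F_mD/(πd³) = 1.0565 × 363.22 = 383.75 MPa
Goodman: 1/n_f = τ_a/S_se + τ_m/S_su = 280.51/368 + 383.75/808 = 0.76226 + 0.47494 = 1.2372
n_f = 1/1.2372 = 0.8083

0.808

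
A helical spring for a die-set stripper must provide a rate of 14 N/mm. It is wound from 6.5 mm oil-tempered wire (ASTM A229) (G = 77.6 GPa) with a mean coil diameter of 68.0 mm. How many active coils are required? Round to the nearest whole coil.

N_a = Gd⁴/(8D³k) = (77.6×10³ × 6.5⁴)/(8 × 68.0³ × 14)
    = 1.38521e+08 / 3.52164e+07 = 3.933 → 4 coils

4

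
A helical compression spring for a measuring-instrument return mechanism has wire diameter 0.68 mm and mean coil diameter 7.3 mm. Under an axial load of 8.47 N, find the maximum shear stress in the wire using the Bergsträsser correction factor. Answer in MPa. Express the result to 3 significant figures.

563 MPa

Spring index C = D/d = 7.3/0.68 = 10.7353
K_B = (4C+2)/(4C−3) = 44.941/39.941 = 1.1252
τ₀ = 8FD/(πd³) = 8·8.47·7.3/(π·0.68³) = 494.648/0.98782 = 500.75 MPa
τ_max = K·τ₀ = 1.1252 × 500.75 = 563.43 MPa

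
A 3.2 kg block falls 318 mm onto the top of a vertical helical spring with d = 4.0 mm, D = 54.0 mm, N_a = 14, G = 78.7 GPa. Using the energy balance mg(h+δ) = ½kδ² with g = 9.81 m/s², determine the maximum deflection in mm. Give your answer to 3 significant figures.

k = Gd⁴/(8D³N_a) = (78.7×10³)(4.0⁴)/(8·54.0³·14) = 1.1424 N/mm
W = mg = 3.2 × 9.81 = 31.392 N
½kδ² − Wδ − Wh = 0 → δ = (W + √(W² + 2kWh))/k
δ = (31.392 + √(985.46 + 22808.2))/1.1424 = (31.392 + 154.25)/1.1424 = 162.5 mm

163 mm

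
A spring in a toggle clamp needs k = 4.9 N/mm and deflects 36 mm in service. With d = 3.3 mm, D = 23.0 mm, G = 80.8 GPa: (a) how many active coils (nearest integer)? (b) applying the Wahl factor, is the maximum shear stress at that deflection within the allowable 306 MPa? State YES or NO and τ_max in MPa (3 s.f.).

(a) 20 coils; (b) NO, τ_max = 351 MPa

N_a = Gd⁴/(8D³k) = (80.8×10³)(3.3⁴)/(8·23.0³·4.9) = 20.09 → N_a = 20
Actual rate k = Gd⁴/(8D³·20) = 4.9222 N/mm
Working load F = kδ = 4.9222·36 = 177.2 N
C = 23.0/3.3 = 6.9697; K_W = (4C−1)/(4C−4)+0.615/C = 1.2139
τ_max = K_W·8FD/(πd³) = 1.2139·288.8 = 350.56 MPa
τ_max > 306 MPa → exceeds allowable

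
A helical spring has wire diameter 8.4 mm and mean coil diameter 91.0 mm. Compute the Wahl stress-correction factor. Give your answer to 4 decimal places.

1.1330

C = D/d = 91.0/8.4 = 10.8333
K_W = (4C−1)/(4C−4) + 0.615/C = 42.333/39.333 + 0.0568 = 1.1330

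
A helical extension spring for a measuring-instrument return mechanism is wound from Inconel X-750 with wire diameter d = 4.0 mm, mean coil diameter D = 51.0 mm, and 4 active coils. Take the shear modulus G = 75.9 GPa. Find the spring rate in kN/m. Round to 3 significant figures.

4.58 kN/m

k = Gd⁴/(8D³N_a) = (75.9×10³ × 4.0⁴) / (8 × 51.0³ × 4)
  = 1.94304e+07 / 4.24483e+06 = 4.5774 N/mm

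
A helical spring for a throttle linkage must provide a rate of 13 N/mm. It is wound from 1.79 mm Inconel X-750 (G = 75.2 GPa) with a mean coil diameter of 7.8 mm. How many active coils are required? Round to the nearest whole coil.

16

N_a = Gd⁴/(8D³k) = (75.2×10³ × 1.79⁴)/(8 × 7.8³ × 13)
    = 772023 / 49353.4 = 15.64 → 16 coils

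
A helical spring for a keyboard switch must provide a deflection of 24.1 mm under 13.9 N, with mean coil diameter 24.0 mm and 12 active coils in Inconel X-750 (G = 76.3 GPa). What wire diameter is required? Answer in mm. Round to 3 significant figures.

1.78 mm

Required rate k = F/δ = 13.9/24.1 = 0.57676 N/mm
d = (8D³N_a·k / G)^(1/4) = (8·24.0³·12·0.57676 / (76.3×10³))^0.25
  = (10.032)^0.25 = 1.7797 mm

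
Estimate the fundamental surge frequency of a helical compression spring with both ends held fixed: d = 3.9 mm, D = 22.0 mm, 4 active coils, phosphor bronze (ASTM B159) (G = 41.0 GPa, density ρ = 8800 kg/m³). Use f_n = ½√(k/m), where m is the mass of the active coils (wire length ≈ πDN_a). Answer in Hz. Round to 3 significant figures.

489 Hz

k = Gd⁴/(8D³N_a) = (41.0×10³)(3.9⁴)/(8·22.0³·4) = 27.837 N/mm = 27837 N/m
Wire length L = πDN_a = π·22.0·4 = 276.46 mm
m = ρ·(πd²/4)·L = 8800 × 11.946×10⁻⁶ m² × 0.27646 m = 0.029063 kg
f_n = ½√(k/m) = 0.5·√(27837/0.029063) = 0.5·√(9.5783e+05) = 489.34 Hz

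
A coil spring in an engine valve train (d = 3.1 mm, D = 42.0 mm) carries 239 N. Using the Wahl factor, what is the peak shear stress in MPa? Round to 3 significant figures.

Spring index C = D/d = 42.0/3.1 = 13.5484
K_W = (4C−1)/(4C−4) + 0.615/C = 53.194/50.194 + 0.0454 = 1.1052
τ₀ = 8FD/(πd³) = 8·239·42.0/(π·3.1³) = 80304/93.591 = 858.03 MPa
τ_max = K·τ₀ = 1.1052 × 858.03 = 948.26 MPa

948 MPa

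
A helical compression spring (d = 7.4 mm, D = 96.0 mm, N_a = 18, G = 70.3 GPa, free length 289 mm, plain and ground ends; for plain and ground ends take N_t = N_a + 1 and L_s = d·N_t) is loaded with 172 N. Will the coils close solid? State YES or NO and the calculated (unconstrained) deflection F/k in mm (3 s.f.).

k = Gd⁴/(8D³N_a) = (70.3×10³)(7.4⁴)/(8·96.0³·18) = 1.6546 N/mm
N_t = 19; L_s = 7.4·19 = 140.6 mm; δ_solid = L₀ − L_s = 289 − 140.6 = 148.4 mm
δ = F/k = 172/1.6546 = 103.95 mm
δ < δ_solid → spring does not go solid

NO, δ = 104 mm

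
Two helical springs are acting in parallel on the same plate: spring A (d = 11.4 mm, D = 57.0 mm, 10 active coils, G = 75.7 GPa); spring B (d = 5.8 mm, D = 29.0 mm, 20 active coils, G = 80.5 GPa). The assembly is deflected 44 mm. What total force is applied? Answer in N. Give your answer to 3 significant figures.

4820 N

k_A = Gd⁴/(8D³N_a) = (75.7×10³)(11.4⁴)/(8·57.0³·10) = 86.298 N/mm
k_B = Gd⁴/(8D³N_a) = (80.5×10³)(5.8⁴)/(8·29.0³·20) = 23.345 N/mm
Parallel: k_eq = 86.298 + 23.345 = 109.64 N/mm
F = k_eq·δ = 109.64·44 = 4824.3 N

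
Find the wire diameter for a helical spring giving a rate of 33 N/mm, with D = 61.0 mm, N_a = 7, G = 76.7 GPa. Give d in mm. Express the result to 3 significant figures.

8.60 mm

d = (8D³N_a·k / G)^(1/4) = (8·61.0³·7·33 / (76.7×10³))^0.25
  = (5468.9)^0.25 = 8.5995 mm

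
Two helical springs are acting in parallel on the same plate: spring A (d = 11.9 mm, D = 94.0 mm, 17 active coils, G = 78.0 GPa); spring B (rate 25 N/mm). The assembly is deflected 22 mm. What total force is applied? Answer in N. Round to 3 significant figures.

855 N

k_A = Gd⁴/(8D³N_a) = (78.0×10³)(11.9⁴)/(8·94.0³·17) = 13.847 N/mm
Parallel: k_eq = 13.847 + 25 = 38.847 N/mm
F = k_eq·δ = 38.847·22 = 854.64 N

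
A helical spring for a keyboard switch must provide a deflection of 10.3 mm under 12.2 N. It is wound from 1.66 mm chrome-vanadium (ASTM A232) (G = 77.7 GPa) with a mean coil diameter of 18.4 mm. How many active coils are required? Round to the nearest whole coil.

Required rate k = F/δ = 12.2/10.3 = 1.1845 N/mm
N_a = Gd⁴/(8D³k) = (77.7×10³ × 1.66⁴)/(8 × 18.4³ × 1.1845)
    = 590002 / 59029.1 = 9.995 → 10 coils

10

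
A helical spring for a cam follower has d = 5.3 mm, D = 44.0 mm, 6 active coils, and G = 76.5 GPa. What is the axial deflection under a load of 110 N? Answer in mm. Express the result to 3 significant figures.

7.45 mm

k = Gd⁴/(8D³N_a) = (76.5×10³)(5.3⁴)/(8·44.0³·6) = 14.763 N/mm
δ = F/k = 110 / 14.763 = 7.4512 mm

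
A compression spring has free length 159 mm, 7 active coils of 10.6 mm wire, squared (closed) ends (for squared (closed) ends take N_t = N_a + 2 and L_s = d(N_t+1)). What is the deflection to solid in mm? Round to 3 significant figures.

53.0 mm

N_t = 9; L_s = 10.6·10 = 106 mm
δ_solid = L₀ − L_s = 159 − 106 = 53 mm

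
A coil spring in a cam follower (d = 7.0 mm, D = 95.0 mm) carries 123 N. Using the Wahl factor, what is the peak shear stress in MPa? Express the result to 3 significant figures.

Spring index C = D/d = 95.0/7.0 = 13.5714
K_W = (4C−1)/(4C−4) + 0.615/C = 53.286/50.286 + 0.0453 = 1.1050
τ₀ = 8FD/(πd³) = 8·123·95.0/(π·7.0³) = 93480/1077.6 = 86.751 MPa
τ_max = K·τ₀ = 1.1050 × 86.751 = 95.858 MPa

95.9 MPa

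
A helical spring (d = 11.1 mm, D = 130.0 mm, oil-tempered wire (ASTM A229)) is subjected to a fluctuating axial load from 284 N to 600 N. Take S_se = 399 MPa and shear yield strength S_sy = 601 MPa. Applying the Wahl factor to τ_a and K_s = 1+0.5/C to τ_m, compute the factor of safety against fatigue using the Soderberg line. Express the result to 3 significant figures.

C = D/d = 130.0/11.1 = 11.7117; K_W = (4C−1)/(4C−4)+0.615/C = 1.1225; K_s = 1+0.5/C = 1.0427
F_a = (F_max−F_min)/2 = 158 N; F_m = (F_max+F_min)/2 = 442 N
τ_a = K_W·8F_aD/(πd³) = 1.1225 × 38.245 = 42.931 MPa
τ_m = K_s·8F_mD/(πd³) = 1.0427 × 106.99 = 111.56 MPa
Soderberg: 1/n_f = τ_a/S_se + τ_m/S_sy = 42.931/399 + 111.56/601 = 0.10760 + 0.18562 = 0.29321
n_f = 1/0.29321 = 3.41

3.41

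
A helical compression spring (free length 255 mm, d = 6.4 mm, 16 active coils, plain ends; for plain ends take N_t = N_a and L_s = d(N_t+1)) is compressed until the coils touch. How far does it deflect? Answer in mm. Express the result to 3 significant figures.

N_t = 16; L_s = 6.4·17 = 108.8 mm
δ_solid = L₀ − L_s = 255 − 108.8 = 146.2 mm

146 mm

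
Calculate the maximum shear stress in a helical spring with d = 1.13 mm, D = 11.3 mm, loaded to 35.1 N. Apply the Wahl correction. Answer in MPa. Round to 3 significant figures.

Spring index C = D/d = 11.3/1.13 = 10.0000
K_W = (4C−1)/(4C−4) + 0.615/C = 39.000/36.000 + 0.0615 = 1.1448
τ₀ = 8FD/(πd³) = 8·35.1·11.3/(π·1.13³) = 3173.04/4.533 = 699.99 MPa
τ_max = K·τ₀ = 1.1448 × 699.99 = 801.37 MPa

801 MPa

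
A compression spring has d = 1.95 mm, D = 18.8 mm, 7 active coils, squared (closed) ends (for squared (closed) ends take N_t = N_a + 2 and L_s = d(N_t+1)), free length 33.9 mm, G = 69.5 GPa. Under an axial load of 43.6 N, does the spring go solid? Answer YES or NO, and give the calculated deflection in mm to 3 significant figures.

k = Gd⁴/(8D³N_a) = (69.5×10³)(1.95⁴)/(8·18.8³·7) = 2.7006 N/mm
N_t = 9; L_s = 1.95·10 = 19.5 mm; δ_solid = L₀ − L_s = 33.9 − 19.5 = 14.4 mm
δ = F/k = 43.6/2.7006 = 16.145 mm
δ ≥ δ_solid → spring goes solid

YES, δ = 16.1 mm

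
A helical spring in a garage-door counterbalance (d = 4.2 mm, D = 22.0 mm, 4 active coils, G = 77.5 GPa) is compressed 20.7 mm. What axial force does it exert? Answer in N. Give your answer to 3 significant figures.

k = Gd⁴/(8D³N_a) = (77.5×10³)(4.2⁴)/(8·22.0³·4) = 70.775 N/mm
F = k·δ = 70.775 × 20.7 = 1465 N

1470 N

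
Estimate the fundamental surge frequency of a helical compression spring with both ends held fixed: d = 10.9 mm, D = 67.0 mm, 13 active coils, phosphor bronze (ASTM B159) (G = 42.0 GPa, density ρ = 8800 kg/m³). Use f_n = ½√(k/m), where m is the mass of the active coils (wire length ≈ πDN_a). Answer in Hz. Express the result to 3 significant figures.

k = Gd⁴/(8D³N_a) = (42.0×10³)(10.9⁴)/(8·67.0³·13) = 18.954 N/mm = 18954 N/m
Wire length L = πDN_a = π·67.0·13 = 2736.3 mm
m = ρ·(πd²/4)·L = 8800 × 93.313×10⁻⁶ m² × 2.7363 m = 2.247 kg
f_n = ½√(k/m) = 0.5·√(18954/2.247) = 0.5·√(8435.4) = 45.922 Hz

45.9 Hz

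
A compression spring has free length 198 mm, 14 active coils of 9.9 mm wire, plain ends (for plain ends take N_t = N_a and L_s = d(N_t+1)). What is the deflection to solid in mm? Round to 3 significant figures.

N_t = 14; L_s = 9.9·15 = 148.5 mm
δ_solid = L₀ − L_s = 198 − 148.5 = 49.5 mm

49.5 mm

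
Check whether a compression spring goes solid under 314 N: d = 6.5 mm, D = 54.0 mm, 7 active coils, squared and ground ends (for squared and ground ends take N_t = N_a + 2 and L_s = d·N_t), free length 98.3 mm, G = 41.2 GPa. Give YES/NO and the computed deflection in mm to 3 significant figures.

k = Gd⁴/(8D³N_a) = (41.2×10³)(6.5⁴)/(8·54.0³·7) = 8.3403 N/mm
N_t = 9; L_s = 6.5·9 = 58.5 mm; δ_solid = L₀ − L_s = 98.3 − 58.5 = 39.8 mm
δ = F/k = 314/8.3403 = 37.649 mm
δ < δ_solid → spring does not go solid

NO, δ = 37.6 mm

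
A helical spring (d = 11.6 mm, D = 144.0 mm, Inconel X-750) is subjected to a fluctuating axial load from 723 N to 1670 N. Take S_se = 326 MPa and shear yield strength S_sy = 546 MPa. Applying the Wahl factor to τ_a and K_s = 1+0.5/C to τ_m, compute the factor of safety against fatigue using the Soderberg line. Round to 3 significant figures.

C = D/d = 144.0/11.6 = 12.4138; K_W = (4C−1)/(4C−4)+0.615/C = 1.1153; K_s = 1+0.5/C = 1.0403
F_a = (F_max−F_min)/2 = 473.5 N; F_m = (F_max+F_min)/2 = 1196.5 N
τ_a = K_W·8F_aD/(πd³) = 1.1153 × 111.24 = 124.06 MPa
τ_m = K_s·8F_mD/(πd³) = 1.0403 × 281.09 = 292.41 MPa
Soderberg: 1/n_f = τ_a/S_se + τ_m/S_sy = 124.06/326 + 292.41/546 = 0.38054 + 0.53555 = 0.91609
n_f = 1/0.91609 = 1.092

1.09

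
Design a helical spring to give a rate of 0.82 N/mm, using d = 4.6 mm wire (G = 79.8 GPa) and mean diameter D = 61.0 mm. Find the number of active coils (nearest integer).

24

N_a = Gd⁴/(8D³k) = (79.8×10³ × 4.6⁴)/(8 × 61.0³ × 0.82)
    = 3.57301e+07 / 1.489e+06 = 24 → 24 coils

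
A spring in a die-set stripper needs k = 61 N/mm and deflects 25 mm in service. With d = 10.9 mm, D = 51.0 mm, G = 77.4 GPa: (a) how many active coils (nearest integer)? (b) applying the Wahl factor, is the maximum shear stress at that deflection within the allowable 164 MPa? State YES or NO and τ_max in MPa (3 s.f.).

(a) 17 coils; (b) NO, τ_max = 203 MPa

N_a = Gd⁴/(8D³k) = (77.4×10³)(10.9⁴)/(8·51.0³·61) = 16.88 → N_a = 17
Actual rate k = Gd⁴/(8D³·17) = 60.562 N/mm
Working load F = kδ = 60.562·25 = 1514 N
C = 51.0/10.9 = 4.6789; K_W = (4C−1)/(4C−4)+0.615/C = 1.3353
τ_max = K_W·8FD/(πd³) = 1.3353·151.83 = 202.74 MPa
τ_max > 164 MPa → exceeds allowable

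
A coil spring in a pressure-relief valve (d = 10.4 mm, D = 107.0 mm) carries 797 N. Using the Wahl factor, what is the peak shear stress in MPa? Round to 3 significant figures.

220 MPa

Spring index C = D/d = 107.0/10.4 = 10.2885
K_W = (4C−1)/(4C−4) + 0.615/C = 40.154/37.154 + 0.0598 = 1.1405
τ₀ = 8FD/(πd³) = 8·797·107.0/(π·10.4³) = 682232/3533.9 = 193.06 MPa
τ_max = K·τ₀ = 1.1405 × 193.06 = 220.18 MPa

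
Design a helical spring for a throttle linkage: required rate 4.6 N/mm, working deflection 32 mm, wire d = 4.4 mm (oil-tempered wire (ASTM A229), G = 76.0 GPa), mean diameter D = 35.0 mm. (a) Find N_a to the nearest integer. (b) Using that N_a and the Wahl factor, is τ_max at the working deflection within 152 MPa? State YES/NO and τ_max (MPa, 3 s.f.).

(a) 18 coils; (b) NO, τ_max = 183 MPa

N_a = Gd⁴/(8D³k) = (76.0×10³)(4.4⁴)/(8·35.0³·4.6) = 18.05 → N_a = 18
Actual rate k = Gd⁴/(8D³·18) = 4.6138 N/mm
Working load F = kδ = 4.6138·32 = 147.64 N
C = 35.0/4.4 = 7.9545; K_W = (4C−1)/(4C−4)+0.615/C = 1.1852
τ_max = K_W·8FD/(πd³) = 1.1852·154.47 = 183.08 MPa
τ_max > 152 MPa → exceeds allowable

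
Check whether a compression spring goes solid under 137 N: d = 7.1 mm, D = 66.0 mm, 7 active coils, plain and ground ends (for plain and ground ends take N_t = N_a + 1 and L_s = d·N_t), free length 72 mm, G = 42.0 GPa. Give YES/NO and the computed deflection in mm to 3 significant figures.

YES, δ = 20.7 mm

k = Gd⁴/(8D³N_a) = (42.0×10³)(7.1⁴)/(8·66.0³·7) = 6.6292 N/mm
N_t = 8; L_s = 7.1·8 = 56.8 mm; δ_solid = L₀ − L_s = 72 − 56.8 = 15.2 mm
δ = F/k = 137/6.6292 = 20.666 mm
δ ≥ δ_solid → spring goes solid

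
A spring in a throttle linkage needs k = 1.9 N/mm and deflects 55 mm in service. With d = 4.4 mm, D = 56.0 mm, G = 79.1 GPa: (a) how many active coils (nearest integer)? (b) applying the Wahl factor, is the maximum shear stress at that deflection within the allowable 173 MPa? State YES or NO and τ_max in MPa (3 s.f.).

(a) 11 coils; (b) NO, τ_max = 196 MPa

N_a = Gd⁴/(8D³k) = (79.1×10³)(4.4⁴)/(8·56.0³·1.9) = 11.11 → N_a = 11
Actual rate k = Gd⁴/(8D³·11) = 1.9184 N/mm
Working load F = kδ = 1.9184·55 = 105.51 N
C = 56.0/4.4 = 12.7273; K_W = (4C−1)/(4C−4)+0.615/C = 1.1123
τ_max = K_W·8FD/(πd³) = 1.1123·176.63 = 196.47 MPa
τ_max > 173 MPa → exceeds allowable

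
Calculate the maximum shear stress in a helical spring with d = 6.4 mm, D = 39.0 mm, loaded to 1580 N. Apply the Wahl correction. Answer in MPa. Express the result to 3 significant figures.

747 MPa

Spring index C = D/d = 39.0/6.4 = 6.0938
K_W = (4C−1)/(4C−4) + 0.615/C = 23.375/20.375 + 0.1009 = 1.2482
τ₀ = 8FD/(πd³) = 8·1580·39.0/(π·6.4³) = 492960/823.55 = 598.58 MPa
τ_max = K·τ₀ = 1.2482 × 598.58 = 747.12 MPa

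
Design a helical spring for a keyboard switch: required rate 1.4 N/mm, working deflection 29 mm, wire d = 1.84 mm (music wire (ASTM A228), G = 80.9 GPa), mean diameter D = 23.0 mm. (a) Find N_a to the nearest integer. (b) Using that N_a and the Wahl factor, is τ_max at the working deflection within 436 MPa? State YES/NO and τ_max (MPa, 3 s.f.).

N_a = Gd⁴/(8D³k) = (80.9×10³)(1.84⁴)/(8·23.0³·1.4) = 6.805 → N_a = 7
Actual rate k = Gd⁴/(8D³·7) = 1.361 N/mm
Working load F = kδ = 1.361·29 = 39.468 N
C = 23.0/1.84 = 12.5000; K_W = (4C−1)/(4C−4)+0.615/C = 1.1144
τ_max = K_W·8FD/(πd³) = 1.1144·371.07 = 413.53 MPa
τ_max ≤ 436 MPa → acceptable

(a) 7 coils; (b) YES, τ_max = 414 MPa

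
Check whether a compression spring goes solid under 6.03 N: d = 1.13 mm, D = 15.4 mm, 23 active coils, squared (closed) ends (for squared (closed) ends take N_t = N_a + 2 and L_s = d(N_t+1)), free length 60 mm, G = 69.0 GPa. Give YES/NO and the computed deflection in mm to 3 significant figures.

YES, δ = 36.0 mm

k = Gd⁴/(8D³N_a) = (69.0×10³)(1.13⁴)/(8·15.4³·23) = 0.16741 N/mm
N_t = 25; L_s = 1.13·26 = 29.38 mm; δ_solid = L₀ − L_s = 60 − 29.38 = 30.62 mm
δ = F/k = 6.03/0.16741 = 36.019 mm
δ ≥ δ_solid → spring goes solid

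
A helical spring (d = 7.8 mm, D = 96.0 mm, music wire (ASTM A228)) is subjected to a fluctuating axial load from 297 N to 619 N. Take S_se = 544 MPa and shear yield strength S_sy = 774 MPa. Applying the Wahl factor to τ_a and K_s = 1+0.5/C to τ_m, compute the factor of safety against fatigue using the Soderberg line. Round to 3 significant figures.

C = D/d = 96.0/7.8 = 12.3077; K_W = (4C−1)/(4C−4)+0.615/C = 1.1163; K_s = 1+0.5/C = 1.0406
F_a = (F_max−F_min)/2 = 161 N; F_m = (F_max+F_min)/2 = 458 N
τ_a = K_W·8F_aD/(πd³) = 1.1163 × 82.938 = 92.583 MPa
τ_m = K_s·8F_mD/(πd³) = 1.0406 × 235.94 = 245.52 MPa
Soderberg: 1/n_f = τ_a/S_se + τ_m/S_sy = 92.583/544 + 245.52/774 = 0.17019 + 0.31721 = 0.4874
n_f = 1/0.4874 = 2.052

2.05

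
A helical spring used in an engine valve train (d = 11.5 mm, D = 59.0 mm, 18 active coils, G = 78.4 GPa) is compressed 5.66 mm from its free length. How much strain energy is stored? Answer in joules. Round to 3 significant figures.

k = Gd⁴/(8D³N_a) = (78.4×10³)(11.5⁴)/(8·59.0³·18) = 46.365 N/mm
U = ½kδ² = 0.5 × 46.365 × 5.66² = 742.66 N·mm = 0.74266 J

0.743 J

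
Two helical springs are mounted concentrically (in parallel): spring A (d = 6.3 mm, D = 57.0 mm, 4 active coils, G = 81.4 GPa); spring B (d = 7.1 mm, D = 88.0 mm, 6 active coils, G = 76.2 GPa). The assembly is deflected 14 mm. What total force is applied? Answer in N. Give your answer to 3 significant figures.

386 N

k_A = Gd⁴/(8D³N_a) = (81.4×10³)(6.3⁴)/(8·57.0³·4) = 21.638 N/mm
k_B = Gd⁴/(8D³N_a) = (76.2×10³)(7.1⁴)/(8·88.0³·6) = 5.9197 N/mm
Parallel: k_eq = 21.638 + 5.9197 = 27.557 N/mm
F = k_eq·δ = 27.557·14 = 385.8 N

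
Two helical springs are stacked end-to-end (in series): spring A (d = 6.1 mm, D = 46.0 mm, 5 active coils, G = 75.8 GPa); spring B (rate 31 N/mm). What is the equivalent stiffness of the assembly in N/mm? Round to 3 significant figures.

14.4 N/mm

k_A = Gd⁴/(8D³N_a) = (75.8×10³)(6.1⁴)/(8·46.0³·5) = 26.956 N/mm
Series: 1/k_eq = 1/26.956 + 1/31 = 0.069356; k_eq = 14.418 N/mm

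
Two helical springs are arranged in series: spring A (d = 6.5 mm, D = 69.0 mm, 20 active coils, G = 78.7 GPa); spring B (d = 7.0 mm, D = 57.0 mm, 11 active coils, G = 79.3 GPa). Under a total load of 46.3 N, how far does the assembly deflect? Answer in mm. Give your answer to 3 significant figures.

21.3 mm

k_A = Gd⁴/(8D³N_a) = (78.7×10³)(6.5⁴)/(8·69.0³·20) = 2.6728 N/mm
k_B = Gd⁴/(8D³N_a) = (79.3×10³)(7.0⁴)/(8·57.0³·11) = 11.683 N/mm
Series: 1/k_eq = 1/2.6728 + 1/11.683 = 0.45974; k_eq = 2.1752 N/mm
δ = F/k_eq = 46.3/2.1752 = 21.286 mm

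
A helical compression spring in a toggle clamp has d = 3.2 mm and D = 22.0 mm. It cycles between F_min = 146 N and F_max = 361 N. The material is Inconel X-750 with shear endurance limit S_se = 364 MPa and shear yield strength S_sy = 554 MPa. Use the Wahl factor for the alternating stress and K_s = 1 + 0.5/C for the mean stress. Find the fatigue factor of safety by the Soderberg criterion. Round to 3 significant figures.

0.688

C = D/d = 22.0/3.2 = 6.8750; K_W = (4C−1)/(4C−4)+0.615/C = 1.2171; K_s = 1+0.5/C = 1.0727
F_a = (F_max−F_min)/2 = 107.5 N; F_m = (F_max+F_min)/2 = 253.5 N
τ_a = K_W·8F_aD/(πd³) = 1.2171 × 183.79 = 223.69 MPa
τ_m = K_s·8F_mD/(πd³) = 1.0727 × 433.4 = 464.92 MPa
Soderberg: 1/n_f = τ_a/S_se + τ_m/S_sy = 223.69/364 + 464.92/554 = 0.61454 + 0.83921 = 1.4538
n_f = 1/1.4538 = 0.6879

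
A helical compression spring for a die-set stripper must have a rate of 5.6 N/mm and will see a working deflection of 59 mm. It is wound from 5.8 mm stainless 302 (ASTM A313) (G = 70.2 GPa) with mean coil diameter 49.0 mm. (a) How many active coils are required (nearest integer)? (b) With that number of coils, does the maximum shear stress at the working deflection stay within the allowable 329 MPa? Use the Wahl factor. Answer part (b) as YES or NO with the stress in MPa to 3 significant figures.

(a) 15 coils; (b) YES, τ_max = 249 MPa

N_a = Gd⁴/(8D³k) = (70.2×10³)(5.8⁴)/(8·49.0³·5.6) = 15.07 → N_a = 15
Actual rate k = Gd⁴/(8D³·15) = 5.627 N/mm
Working load F = kδ = 5.627·59 = 332 N
C = 49.0/5.8 = 8.4483; K_W = (4C−1)/(4C−4)+0.615/C = 1.1735
τ_max = K_W·8FD/(πd³) = 1.1735·212.32 = 249.15 MPa
τ_max ≤ 329 MPa → acceptable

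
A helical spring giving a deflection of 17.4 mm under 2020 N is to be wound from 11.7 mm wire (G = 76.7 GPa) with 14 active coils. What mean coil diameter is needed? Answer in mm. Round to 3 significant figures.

Required rate k = F/δ = 2020/17.4 = 116.09 N/mm
D = (Gd⁴/(8N_a·k))^(1/3) = (76.7×10³·11.7⁴/(8·14·116.09))^(1/3)
  = (110540)^(1/3) = 47.9924 mm

48.0 mm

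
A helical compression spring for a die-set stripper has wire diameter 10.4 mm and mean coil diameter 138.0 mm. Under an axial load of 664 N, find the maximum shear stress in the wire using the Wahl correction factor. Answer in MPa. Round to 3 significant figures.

230 MPa

Spring index C = D/d = 138.0/10.4 = 13.2692
K_W = (4C−1)/(4C−4) + 0.615/C = 52.077/49.077 + 0.0463 = 1.1075
τ₀ = 8FD/(πd³) = 8·664·138.0/(π·10.4³) = 733056/3533.9 = 207.44 MPa
τ_max = K·τ₀ = 1.1075 × 207.44 = 229.73 MPa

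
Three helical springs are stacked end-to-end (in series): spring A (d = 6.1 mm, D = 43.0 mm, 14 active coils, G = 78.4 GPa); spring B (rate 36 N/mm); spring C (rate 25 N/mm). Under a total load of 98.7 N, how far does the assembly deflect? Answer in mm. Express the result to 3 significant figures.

k_A = Gd⁴/(8D³N_a) = (78.4×10³)(6.1⁴)/(8·43.0³·14) = 12.19 N/mm
Series: 1/k_eq = 1/12.19 + 1/36 + 1/25 = 0.14981; k_eq = 6.6751 N/mm
δ = F/k_eq = 98.7/6.6751 = 14.786 mm

14.8 mm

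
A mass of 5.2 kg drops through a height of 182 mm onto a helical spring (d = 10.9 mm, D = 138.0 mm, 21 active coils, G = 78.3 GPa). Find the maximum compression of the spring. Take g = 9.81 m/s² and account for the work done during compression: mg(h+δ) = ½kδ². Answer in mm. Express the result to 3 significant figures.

109 mm

k = Gd⁴/(8D³N_a) = (78.3×10³)(10.9⁴)/(8·138.0³·21) = 2.5033 N/mm
W = mg = 5.2 × 9.81 = 51.012 N
½kδ² − Wδ − Wh = 0 → δ = (W + √(W² + 2kWh))/k
δ = (51.012 + √(2602.2 + 46483.1))/2.5033 = (51.012 + 221.55)/2.5033 = 108.88 mm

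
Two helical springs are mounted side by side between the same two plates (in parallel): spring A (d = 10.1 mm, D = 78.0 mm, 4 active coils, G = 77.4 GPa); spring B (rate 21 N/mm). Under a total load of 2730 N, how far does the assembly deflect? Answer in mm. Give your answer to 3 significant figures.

k_A = Gd⁴/(8D³N_a) = (77.4×10³)(10.1⁴)/(8·78.0³·4) = 53.039 N/mm
Parallel: k_eq = 53.039 + 21 = 74.039 N/mm
δ = F/k_eq = 2730/74.039 = 36.873 mm

36.9 mm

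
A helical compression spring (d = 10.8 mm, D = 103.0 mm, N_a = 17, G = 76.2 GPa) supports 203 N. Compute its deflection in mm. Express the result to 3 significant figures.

k = Gd⁴/(8D³N_a) = (76.2×10³)(10.8⁴)/(8·103.0³·17) = 6.9759 N/mm
δ = F/k = 203 / 6.9759 = 29.1 mm

29.1 mm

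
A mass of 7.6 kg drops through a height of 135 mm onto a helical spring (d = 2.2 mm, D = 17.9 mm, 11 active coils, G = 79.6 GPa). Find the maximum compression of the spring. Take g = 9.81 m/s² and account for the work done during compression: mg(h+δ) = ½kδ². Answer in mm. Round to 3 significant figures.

96.7 mm

k = Gd⁴/(8D³N_a) = (79.6×10³)(2.2⁴)/(8·17.9³·11) = 3.6946 N/mm
W = mg = 7.6 × 9.81 = 74.556 N
½kδ² − Wδ − Wh = 0 → δ = (W + √(W² + 2kWh))/k
δ = (74.556 + √(5558.6 + 74371.8))/3.6946 = (74.556 + 282.72)/3.6946 = 96.703 mm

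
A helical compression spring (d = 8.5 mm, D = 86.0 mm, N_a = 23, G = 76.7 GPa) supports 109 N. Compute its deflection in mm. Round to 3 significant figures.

k = Gd⁴/(8D³N_a) = (76.7×10³)(8.5⁴)/(8·86.0³·23) = 3.421 N/mm
δ = F/k = 109 / 3.421 = 31.862 mm

31.9 mm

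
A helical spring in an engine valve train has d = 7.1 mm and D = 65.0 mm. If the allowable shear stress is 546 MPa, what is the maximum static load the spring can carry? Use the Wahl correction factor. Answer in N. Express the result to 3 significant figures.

1020 N

C = D/d = 65.0/7.1 = 9.1549
K_W = (4C−1)/(4C−4) + 0.615/C = 35.620/32.620 + 0.0672 = 1.1591
τ_max = K·8FD/(πd³) → F_max = τ_allow·πd³/(8DK)
F_max = 546·π·7.1³/(8·65.0·1.1591) = 6.1393e+05/602.76 = 1018.5 N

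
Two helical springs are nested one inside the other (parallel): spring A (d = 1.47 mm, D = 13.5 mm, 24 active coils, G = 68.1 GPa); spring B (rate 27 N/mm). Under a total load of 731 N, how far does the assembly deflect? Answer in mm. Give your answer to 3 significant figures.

26.4 mm

k_A = Gd⁴/(8D³N_a) = (68.1×10³)(1.47⁴)/(8·13.5³·24) = 0.67315 N/mm
Parallel: k_eq = 0.67315 + 27 = 27.673 N/mm
δ = F/k_eq = 731/27.673 = 26.415 mm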